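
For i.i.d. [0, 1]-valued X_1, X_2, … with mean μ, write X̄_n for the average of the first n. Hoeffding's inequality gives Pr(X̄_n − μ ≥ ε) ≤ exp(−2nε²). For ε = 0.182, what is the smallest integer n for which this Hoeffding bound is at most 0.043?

48

Require exp(−2nε²) ≤ 0.043, i.e. 2nε² ≥ ln(1/0.043) = 3.146555.
So n ≥ 3.146555 / (2·0.182²) = 47.497.
The smallest integer n is 48.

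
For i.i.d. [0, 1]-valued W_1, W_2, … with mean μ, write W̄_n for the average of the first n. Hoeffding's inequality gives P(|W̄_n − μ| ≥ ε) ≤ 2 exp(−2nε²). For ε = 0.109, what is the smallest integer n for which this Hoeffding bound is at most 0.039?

166

Require 2·exp(−2nε²) ≤ 0.039, i.e. 2nε² ≥ ln(2/0.039) = 3.937341.
So n ≥ 3.937341 / (2·0.109²) = 165.699.
The smallest integer n is 166.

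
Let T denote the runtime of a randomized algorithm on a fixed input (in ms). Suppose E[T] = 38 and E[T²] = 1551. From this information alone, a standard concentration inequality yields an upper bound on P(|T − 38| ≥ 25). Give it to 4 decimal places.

0.1712

The first two moments determine the variance, so Chebyshev's inequality is the sharpest standard bound available.
Var(T) = E[T²] − (E[T])² = 1551 − 1444 = 107.
Chebyshev's inequality: P(|T − μ| ≥ t) ≤ Var(T)/t² = 107/625 = 0.1712.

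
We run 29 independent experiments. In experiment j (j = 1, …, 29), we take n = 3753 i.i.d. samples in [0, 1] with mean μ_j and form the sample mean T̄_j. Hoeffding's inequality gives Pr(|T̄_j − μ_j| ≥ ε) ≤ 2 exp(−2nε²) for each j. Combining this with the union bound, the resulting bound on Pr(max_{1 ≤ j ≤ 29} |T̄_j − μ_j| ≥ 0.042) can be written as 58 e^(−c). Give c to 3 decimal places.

Union bound over the 29 events: Pr(max_{1 ≤ j ≤ 29} |T̄_j − μ_j| ≥ 0.042) ≤ 29·2·exp(−2nε²) = 58 exp(−2·3753·0.042²).
So c = 2·3753·0.042² = 13.2406.

13.241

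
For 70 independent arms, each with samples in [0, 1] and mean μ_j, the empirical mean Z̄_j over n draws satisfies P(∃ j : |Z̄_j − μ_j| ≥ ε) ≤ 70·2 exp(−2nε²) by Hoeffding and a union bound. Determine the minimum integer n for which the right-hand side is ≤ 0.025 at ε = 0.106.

385

Need 2·70·exp(−2nε²) ≤ 0.025, i.e. exp(−2nε²) ≤ 0.025/140.
So 2nε² ≥ ln(140/0.025) = 8.630522.
Hence n ≥ 8.630522/(2·0.106²) = 384.057.
The smallest integer n is 385.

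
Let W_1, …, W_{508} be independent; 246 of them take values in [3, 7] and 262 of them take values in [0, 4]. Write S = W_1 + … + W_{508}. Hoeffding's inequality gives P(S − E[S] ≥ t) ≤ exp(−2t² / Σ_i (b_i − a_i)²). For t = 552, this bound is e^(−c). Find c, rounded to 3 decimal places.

74.976

Σ(b_i − a_i)² = 246·4² + 262·4² = 8128.
c = 2t² / 8128 = 2·552² / 8128 = 74.9764.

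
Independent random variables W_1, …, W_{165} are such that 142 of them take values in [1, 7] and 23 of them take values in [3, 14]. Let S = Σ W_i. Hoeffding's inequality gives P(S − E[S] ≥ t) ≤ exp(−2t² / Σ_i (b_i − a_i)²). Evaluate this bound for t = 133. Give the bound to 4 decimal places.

0.0113

Σ(b_i − a_i)² = 142·6² + 23·11² = 7895.
Exponent = 2·133² / 7895 = 4.48106.
Bound = exp(−4.48106) = 0.01132.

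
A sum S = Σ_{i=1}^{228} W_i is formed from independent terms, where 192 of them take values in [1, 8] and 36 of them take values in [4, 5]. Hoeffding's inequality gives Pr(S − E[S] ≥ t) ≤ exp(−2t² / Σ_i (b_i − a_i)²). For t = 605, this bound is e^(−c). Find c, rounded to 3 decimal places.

77.515

Σ(b_i − a_i)² = 192·7² + 36·1² = 9444.
c = 2t² / 9444 = 2·605² / 9444 = 77.5148.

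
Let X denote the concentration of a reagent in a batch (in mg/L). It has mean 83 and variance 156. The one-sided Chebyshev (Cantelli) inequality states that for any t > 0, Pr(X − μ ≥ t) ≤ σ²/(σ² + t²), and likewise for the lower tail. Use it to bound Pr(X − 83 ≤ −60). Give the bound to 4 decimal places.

Here σ² = 156 and t = 60, so σ² + t² = 3756.
Cantelli's bound: 156/3756 = 0.0415.

0.0415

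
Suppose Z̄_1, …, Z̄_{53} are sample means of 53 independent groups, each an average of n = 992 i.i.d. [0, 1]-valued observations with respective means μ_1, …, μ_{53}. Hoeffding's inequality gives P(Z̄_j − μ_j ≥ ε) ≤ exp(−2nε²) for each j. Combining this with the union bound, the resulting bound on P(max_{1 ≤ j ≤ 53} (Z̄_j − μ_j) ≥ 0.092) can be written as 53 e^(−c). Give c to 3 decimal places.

Union bound over the 53 events: P(max_{1 ≤ j ≤ 53} (Z̄_j − μ_j) ≥ 0.092) ≤ 53·exp(−2nε²) = 53 exp(−2·992·0.092²).
So c = 2·992·0.092² = 16.7926.

16.793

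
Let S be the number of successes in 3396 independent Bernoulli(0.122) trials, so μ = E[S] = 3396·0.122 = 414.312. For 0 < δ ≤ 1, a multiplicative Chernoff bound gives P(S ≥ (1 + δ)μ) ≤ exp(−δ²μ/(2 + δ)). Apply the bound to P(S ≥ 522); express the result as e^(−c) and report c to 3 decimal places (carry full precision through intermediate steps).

12.386

Write 522 = (1 + δ)μ, so δ = 522/414.312 − 1 = 0.2599201…
Then the exponent is δ²μ/(2 + δ) = (522 − μ)² / (μ·(2 + δ)) = 12.385514.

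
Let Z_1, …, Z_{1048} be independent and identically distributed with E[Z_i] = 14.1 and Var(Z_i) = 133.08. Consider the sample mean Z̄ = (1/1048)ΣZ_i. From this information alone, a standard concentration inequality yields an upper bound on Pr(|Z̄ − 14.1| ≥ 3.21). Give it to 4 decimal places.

0.0123

With mean and variance of each term known, Chebyshev's inequality bounds the deviation of the sum (or sample mean).
Var(Z̄) = Var(Z_i)/n = 133.08/1048 = 0.12698.
Chebyshev: Pr(|Z̄ − 14.1| ≥ 3.21) ≤ Var(Z̄)/(3.21)² = 133.08/(1048·3.21²) = 0.0123.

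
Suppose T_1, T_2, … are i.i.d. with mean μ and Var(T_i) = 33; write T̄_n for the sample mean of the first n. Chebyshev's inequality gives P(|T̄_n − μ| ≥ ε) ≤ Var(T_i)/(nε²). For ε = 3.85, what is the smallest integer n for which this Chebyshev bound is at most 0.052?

43

Require 33/(n·3.85²) ≤ 0.052, i.e. n ≥ 33/(0.052·3.85²) = 42.814.
The smallest integer n is 43.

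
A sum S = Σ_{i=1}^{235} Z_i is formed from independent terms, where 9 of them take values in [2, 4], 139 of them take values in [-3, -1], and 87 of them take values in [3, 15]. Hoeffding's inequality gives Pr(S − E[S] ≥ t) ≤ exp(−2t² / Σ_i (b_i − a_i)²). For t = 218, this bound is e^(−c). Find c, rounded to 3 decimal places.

Σ(b_i − a_i)² = 9·2² + 139·2² + 87·12² = 13120.
c = 2t² / 13120 = 2·218² / 13120 = 7.2445.

7.245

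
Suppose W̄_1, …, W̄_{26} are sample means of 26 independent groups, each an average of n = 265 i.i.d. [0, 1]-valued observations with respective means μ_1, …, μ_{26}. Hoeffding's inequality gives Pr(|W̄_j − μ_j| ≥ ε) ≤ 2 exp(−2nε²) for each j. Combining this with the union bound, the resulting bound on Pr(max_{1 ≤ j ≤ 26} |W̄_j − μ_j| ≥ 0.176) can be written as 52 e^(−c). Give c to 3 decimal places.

Union bound over the 26 events: Pr(max_{1 ≤ j ≤ 26} |W̄_j − μ_j| ≥ 0.176) ≤ 26·2·exp(−2nε²) = 52 exp(−2·265·0.176²).
So c = 2·265·0.176² = 16.4173.

16.417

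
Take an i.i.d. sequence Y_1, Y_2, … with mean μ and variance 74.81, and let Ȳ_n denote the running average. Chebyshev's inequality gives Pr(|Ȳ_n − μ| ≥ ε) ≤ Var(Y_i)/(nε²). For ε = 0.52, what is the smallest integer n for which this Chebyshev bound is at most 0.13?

2129

Require 74.81/(n·0.52²) ≤ 0.13, i.e. n ≥ 74.81/(0.13·0.52²) = 2128.186.
The smallest integer n is 2129.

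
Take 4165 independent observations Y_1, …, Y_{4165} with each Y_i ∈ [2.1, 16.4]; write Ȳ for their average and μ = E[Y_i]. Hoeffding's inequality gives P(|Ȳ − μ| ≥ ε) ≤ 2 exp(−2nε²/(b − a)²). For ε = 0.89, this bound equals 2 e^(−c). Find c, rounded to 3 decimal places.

c = 2nε²/(b − a)² = 2·4165·0.89² / 14.3² = 32.2666.

32.267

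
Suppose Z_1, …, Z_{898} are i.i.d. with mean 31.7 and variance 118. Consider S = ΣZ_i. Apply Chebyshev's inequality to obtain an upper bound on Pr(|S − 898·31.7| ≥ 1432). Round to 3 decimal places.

Var(S) = n·Var(Z_i) = 898·118 = 105964.
Chebyshev: Pr(|S − 898·31.7| ≥ 1432) ≤ Var(S)/1432² = 105964/2050624 = 0.0517.

0.052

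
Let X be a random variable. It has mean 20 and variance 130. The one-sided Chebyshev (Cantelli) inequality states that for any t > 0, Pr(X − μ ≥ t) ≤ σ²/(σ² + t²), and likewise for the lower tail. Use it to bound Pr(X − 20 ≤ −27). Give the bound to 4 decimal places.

Here σ² = 130 and t = 27, so σ² + t² = 859.
Cantelli's bound: 130/859 = 0.1513.

0.1513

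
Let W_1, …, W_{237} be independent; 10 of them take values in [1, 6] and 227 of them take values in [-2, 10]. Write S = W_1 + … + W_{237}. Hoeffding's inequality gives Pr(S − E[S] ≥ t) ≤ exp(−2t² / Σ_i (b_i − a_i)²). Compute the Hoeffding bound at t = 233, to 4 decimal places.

Σ(b_i − a_i)² = 10·5² + 227·12² = 32938.
Exponent = 2·233² / 32938 = 3.29644.
Bound = exp(−3.29644) = 0.03701.

0.0370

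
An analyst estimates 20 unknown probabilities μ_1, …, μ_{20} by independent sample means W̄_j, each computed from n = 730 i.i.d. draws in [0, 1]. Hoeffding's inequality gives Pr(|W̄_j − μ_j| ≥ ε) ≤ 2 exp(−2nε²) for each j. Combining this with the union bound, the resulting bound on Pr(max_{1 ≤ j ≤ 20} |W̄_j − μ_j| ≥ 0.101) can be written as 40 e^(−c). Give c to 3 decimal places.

Union bound over the 20 events: Pr(max_{1 ≤ j ≤ 20} |W̄_j − μ_j| ≥ 0.101) ≤ 20·2·exp(−2nε²) = 40 exp(−2·730·0.101²).
So c = 2·730·0.101² = 14.8935.

14.893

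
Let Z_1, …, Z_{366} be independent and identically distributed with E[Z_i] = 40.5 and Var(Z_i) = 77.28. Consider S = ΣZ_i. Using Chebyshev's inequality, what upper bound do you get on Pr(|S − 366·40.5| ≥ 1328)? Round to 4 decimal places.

Var(S) = n·Var(Z_i) = 366·77.28 = 28284.48.
Chebyshev: Pr(|S − 366·40.5| ≥ 1328) ≤ Var(S)/1328² = 28284.48/1763584 = 0.0160.

0.0160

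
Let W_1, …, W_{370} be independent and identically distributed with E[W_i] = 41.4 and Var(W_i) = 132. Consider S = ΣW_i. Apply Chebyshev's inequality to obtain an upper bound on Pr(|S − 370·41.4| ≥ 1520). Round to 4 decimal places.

Var(S) = n·Var(W_i) = 370·132 = 48840.
Chebyshev: Pr(|S − 370·41.4| ≥ 1520) ≤ Var(S)/1520² = 48840/2310400 = 0.0211.

0.0211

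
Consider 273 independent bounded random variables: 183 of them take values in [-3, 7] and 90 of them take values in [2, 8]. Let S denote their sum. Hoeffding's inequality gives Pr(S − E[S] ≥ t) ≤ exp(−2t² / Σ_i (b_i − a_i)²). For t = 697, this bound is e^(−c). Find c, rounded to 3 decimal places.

Σ(b_i − a_i)² = 183·10² + 90·6² = 21540.
c = 2t² / 21540 = 2·697² / 21540 = 45.1076.

45.108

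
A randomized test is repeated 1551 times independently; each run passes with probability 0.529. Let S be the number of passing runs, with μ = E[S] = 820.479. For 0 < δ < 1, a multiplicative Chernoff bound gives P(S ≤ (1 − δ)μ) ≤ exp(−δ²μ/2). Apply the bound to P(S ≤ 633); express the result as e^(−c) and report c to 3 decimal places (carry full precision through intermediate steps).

Write 633 = (1 − δ)μ, so δ = 1 − 633/820.479 = 0.2284994…
Then the exponent is δ²μ/2 = (μ − 633)²/(2μ) = 21.419424.

21.419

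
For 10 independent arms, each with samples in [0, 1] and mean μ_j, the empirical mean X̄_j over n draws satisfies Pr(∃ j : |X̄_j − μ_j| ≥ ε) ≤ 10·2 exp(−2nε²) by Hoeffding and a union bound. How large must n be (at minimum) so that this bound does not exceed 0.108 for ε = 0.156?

108

Need 2·10·exp(−2nε²) ≤ 0.108, i.e. exp(−2nε²) ≤ 0.108/20.
So 2nε² ≥ ln(20/0.108) = 5.221356.
Hence n ≥ 5.221356/(2·0.156²) = 107.276.
The smallest integer n is 108.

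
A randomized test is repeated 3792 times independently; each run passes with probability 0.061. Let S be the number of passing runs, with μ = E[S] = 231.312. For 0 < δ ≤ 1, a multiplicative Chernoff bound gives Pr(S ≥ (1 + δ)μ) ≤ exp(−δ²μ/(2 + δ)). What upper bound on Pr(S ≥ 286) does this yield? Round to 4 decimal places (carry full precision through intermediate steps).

Write 286 = (1 + δ)μ, so δ = 286/231.312 − 1 = 0.2364253…
Then the exponent is δ²μ/(2 + δ) = (286 − μ)² / (μ·(2 + δ)) = 5.781380.
Bound = exp(−5.781380) = 0.00308.

0.0031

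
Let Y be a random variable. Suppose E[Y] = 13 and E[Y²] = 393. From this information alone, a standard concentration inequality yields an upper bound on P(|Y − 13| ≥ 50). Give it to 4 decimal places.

0.0896

The first two moments determine the variance, so Chebyshev's inequality is the sharpest standard bound available.
Var(Y) = E[Y²] − (E[Y])² = 393 − 169 = 224.
Chebyshev's inequality: P(|Y − μ| ≥ t) ≤ Var(Y)/t² = 224/2500 = 0.0896.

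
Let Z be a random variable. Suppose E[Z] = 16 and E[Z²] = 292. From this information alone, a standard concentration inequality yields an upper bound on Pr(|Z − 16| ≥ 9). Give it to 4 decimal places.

The first two moments determine the variance, so Chebyshev's inequality is the sharpest standard bound available.
Var(Z) = E[Z²] − (E[Z])² = 292 − 256 = 36.
Chebyshev's inequality: Pr(|Z − μ| ≥ t) ≤ Var(Z)/t² = 36/81 = 0.4444.

0.4444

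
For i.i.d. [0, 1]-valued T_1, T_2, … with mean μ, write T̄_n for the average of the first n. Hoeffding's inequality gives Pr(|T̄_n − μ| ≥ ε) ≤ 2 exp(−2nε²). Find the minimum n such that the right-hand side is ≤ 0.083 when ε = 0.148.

Require 2·exp(−2nε²) ≤ 0.083, i.e. 2nε² ≥ ln(2/0.083) = 3.182062.
So n ≥ 3.182062 / (2·0.148²) = 72.637.
The smallest integer n is 73.

73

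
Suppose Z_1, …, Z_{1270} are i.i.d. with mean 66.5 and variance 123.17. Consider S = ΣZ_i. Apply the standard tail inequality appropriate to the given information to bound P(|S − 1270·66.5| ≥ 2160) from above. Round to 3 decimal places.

0.034

With mean and variance of each term known, Chebyshev's inequality bounds the deviation of the sum (or sample mean).
Var(S) = n·Var(Z_i) = 1270·123.17 = 156425.9.
Chebyshev: P(|S − 1270·66.5| ≥ 2160) ≤ Var(S)/2160² = 156425.9/4665600 = 0.0335.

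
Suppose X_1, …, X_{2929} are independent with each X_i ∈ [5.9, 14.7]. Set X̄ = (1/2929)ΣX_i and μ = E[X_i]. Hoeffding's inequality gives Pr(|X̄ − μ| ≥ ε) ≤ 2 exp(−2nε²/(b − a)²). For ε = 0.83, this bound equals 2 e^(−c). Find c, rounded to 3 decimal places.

c = 2nε²/(b − a)² = 2·2929·0.83² / 8.8² = 52.1123.

52.112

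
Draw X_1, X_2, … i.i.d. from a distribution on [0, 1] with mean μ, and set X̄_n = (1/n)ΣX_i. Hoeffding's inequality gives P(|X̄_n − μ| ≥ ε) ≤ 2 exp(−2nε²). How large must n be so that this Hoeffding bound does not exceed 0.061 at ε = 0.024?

3030

Require 2·exp(−2nε²) ≤ 0.061, i.e. 2nε² ≥ ln(2/0.061) = 3.490029.
So n ≥ 3.490029 / (2·0.024²) = 3029.539.
The smallest integer n is 3030.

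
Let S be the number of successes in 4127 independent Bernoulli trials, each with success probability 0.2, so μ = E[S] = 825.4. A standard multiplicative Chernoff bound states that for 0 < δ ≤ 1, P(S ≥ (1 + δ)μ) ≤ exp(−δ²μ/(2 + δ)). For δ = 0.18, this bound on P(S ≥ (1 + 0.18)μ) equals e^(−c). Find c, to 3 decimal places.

c = δ²μ/(2 + δ) = 0.18²·825.4/(2 + 0.18) = 12.2674.

12.267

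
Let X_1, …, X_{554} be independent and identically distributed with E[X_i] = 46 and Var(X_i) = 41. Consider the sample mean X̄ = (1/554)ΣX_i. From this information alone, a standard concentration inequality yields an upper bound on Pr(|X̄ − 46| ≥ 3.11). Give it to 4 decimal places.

With mean and variance of each term known, Chebyshev's inequality bounds the deviation of the sum (or sample mean).
Var(X̄) = Var(X_i)/n = 41/554 = 0.074007.
Chebyshev: Pr(|X̄ − 46| ≥ 3.11) ≤ Var(X̄)/(3.11)² = 41/(554·3.11²) = 0.0077.

0.0077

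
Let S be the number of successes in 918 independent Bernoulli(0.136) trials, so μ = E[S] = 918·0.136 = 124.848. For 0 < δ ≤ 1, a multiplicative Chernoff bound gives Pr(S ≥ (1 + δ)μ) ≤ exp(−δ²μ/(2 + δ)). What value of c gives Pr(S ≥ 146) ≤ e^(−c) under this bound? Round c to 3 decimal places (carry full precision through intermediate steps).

Write 146 = (1 + δ)μ, so δ = 146/124.848 − 1 = 0.169422…
Then the exponent is δ²μ/(2 + δ) = (146 − μ)² / (μ·(2 + δ)) = 1.651875.

1.652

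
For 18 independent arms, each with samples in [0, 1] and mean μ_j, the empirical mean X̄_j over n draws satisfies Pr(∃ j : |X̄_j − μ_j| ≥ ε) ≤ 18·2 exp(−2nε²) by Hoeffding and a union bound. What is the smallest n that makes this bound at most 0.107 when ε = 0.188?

83

Need 2·18·exp(−2nε²) ≤ 0.107, i.e. exp(−2nε²) ≤ 0.107/36.
So 2nε² ≥ ln(36/0.107) = 5.818445.
Hence n ≥ 5.818445/(2·0.188²) = 82.312.
The smallest integer n is 83.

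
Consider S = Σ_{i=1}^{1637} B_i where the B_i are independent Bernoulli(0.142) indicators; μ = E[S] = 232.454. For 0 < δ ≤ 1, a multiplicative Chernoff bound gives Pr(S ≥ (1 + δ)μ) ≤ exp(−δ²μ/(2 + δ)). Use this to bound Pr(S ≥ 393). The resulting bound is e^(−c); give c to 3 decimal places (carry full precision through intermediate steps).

41.210

Write 393 = (1 + δ)μ, so δ = 393/232.454 − 1 = 0.6906571…
Then the exponent is δ²μ/(2 + δ) = (393 − μ)² / (μ·(2 + δ)) = 41.210094.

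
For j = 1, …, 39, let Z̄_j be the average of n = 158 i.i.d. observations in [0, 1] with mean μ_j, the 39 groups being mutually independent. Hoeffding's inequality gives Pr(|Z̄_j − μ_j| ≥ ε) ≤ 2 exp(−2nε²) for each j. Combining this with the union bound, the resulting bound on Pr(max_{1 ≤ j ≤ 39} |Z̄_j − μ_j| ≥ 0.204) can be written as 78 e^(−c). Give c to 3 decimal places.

13.151

Union bound over the 39 events: Pr(max_{1 ≤ j ≤ 39} |Z̄_j − μ_j| ≥ 0.204) ≤ 39·2·exp(−2nε²) = 78 exp(−2·158·0.204²).
So c = 2·158·0.204² = 13.1507.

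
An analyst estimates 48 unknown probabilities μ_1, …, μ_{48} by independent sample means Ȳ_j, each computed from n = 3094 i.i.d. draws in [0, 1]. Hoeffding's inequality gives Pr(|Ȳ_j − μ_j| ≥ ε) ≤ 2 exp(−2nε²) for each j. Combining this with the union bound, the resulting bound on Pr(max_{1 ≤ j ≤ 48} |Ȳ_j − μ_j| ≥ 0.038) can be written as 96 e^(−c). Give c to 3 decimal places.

8.935

Union bound over the 48 events: Pr(max_{1 ≤ j ≤ 48} |Ȳ_j − μ_j| ≥ 0.038) ≤ 48·2·exp(−2nε²) = 96 exp(−2·3094·0.038²).
So c = 2·3094·0.038² = 8.9355.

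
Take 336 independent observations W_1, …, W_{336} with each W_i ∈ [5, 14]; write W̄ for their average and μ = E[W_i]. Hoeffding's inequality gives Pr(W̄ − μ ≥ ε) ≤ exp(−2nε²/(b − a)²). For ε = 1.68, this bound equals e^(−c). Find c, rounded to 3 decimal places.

23.415

c = 2nε²/(b − a)² = 2·336·1.68² / 9² = 23.4155.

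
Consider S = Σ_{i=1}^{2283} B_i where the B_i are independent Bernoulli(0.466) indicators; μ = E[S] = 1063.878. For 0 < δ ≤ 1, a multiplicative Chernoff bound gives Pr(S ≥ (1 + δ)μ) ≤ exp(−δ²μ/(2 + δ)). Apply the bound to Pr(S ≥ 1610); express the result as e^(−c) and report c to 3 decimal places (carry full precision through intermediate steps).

Write 1610 = (1 + δ)μ, so δ = 1610/1063.878 − 1 = 0.5133314…
Then the exponent is δ²μ/(2 + δ) = (1610 − μ)² / (μ·(2 + δ)) = 111.541828.

111.542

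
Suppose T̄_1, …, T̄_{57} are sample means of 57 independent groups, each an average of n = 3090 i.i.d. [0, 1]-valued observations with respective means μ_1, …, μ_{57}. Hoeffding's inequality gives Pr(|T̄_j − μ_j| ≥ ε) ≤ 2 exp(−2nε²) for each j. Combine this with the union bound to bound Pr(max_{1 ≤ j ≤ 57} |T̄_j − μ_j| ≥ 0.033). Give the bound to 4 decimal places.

0.1362

Per-experiment Hoeffding bound: 2·exp(−2·3090·0.033²) = 2·exp(−6.73002) = 0.002389.
Union bound over 57 events: 57·0.002389 = 0.13617.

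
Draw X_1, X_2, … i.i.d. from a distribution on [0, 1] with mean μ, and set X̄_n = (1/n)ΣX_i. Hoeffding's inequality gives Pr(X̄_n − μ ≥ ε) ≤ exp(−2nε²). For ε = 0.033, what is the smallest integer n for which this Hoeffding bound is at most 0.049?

1385

Require exp(−2nε²) ≤ 0.049, i.e. 2nε² ≥ ln(1/0.049) = 3.015935.
So n ≥ 3.015935 / (2·0.033²) = 1384.727.
The smallest integer n is 1385.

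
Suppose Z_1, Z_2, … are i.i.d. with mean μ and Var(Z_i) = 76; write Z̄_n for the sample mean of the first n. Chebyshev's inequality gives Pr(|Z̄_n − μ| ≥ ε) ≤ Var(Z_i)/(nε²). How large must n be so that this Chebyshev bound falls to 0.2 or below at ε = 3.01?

42

Require 76/(n·3.01²) ≤ 0.2, i.e. n ≥ 76/(0.2·3.01²) = 41.942.
The smallest integer n is 42.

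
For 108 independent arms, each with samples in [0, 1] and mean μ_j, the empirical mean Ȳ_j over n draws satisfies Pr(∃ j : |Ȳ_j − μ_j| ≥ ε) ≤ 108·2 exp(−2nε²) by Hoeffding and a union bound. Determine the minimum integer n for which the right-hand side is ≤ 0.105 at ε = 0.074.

697

Need 2·108·exp(−2nε²) ≤ 0.105, i.e. exp(−2nε²) ≤ 0.105/216.
So 2nε² ≥ ln(216/0.105) = 7.629073.
Hence n ≥ 7.629073/(2·0.074²) = 696.592.
The smallest integer n is 697.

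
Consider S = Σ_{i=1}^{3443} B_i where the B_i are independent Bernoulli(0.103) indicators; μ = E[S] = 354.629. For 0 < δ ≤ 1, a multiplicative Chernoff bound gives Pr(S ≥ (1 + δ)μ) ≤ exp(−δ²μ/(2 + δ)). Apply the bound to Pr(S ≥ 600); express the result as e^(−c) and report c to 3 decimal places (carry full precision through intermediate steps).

63.068

Write 600 = (1 + δ)μ, so δ = 600/354.629 − 1 = 0.691909…
Then the exponent is δ²μ/(2 + δ) = (600 − μ)² / (μ·(2 + δ)) = 63.068404.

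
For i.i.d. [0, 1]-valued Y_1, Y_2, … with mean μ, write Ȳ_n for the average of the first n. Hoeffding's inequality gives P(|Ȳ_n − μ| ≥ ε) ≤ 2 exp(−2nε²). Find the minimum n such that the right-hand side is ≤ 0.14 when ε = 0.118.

Require 2·exp(−2nε²) ≤ 0.14, i.e. 2nε² ≥ ln(2/0.14) = 2.659260.
So n ≥ 2.659260 / (2·0.118²) = 95.492.
The smallest integer n is 96.

96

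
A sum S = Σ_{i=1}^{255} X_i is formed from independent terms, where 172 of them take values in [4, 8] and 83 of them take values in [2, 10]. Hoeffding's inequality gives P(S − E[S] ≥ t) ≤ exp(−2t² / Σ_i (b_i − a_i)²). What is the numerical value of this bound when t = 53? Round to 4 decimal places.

Σ(b_i − a_i)² = 172·4² + 83·8² = 8064.
Exponent = 2·53² / 8064 = 0.69668.
Bound = exp(−0.69668) = 0.49824.

0.4982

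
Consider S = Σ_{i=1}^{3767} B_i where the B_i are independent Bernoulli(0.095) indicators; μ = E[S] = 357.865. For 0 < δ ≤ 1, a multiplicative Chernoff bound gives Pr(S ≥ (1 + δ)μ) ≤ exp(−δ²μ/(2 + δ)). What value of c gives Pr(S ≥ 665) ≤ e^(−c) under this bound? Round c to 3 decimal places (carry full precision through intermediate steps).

Write 665 = (1 + δ)μ, so δ = 665/357.865 − 1 = 0.8582426…
Then the exponent is δ²μ/(2 + δ) = (665 − μ)² / (μ·(2 + δ)) = 92.223224.

92.223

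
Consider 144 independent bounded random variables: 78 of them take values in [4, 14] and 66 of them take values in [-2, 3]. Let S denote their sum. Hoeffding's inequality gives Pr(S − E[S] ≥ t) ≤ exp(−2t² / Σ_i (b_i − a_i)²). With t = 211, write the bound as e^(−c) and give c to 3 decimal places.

9.422

Σ(b_i − a_i)² = 78·10² + 66·5² = 9450.
c = 2t² / 9450 = 2·211² / 9450 = 9.4224.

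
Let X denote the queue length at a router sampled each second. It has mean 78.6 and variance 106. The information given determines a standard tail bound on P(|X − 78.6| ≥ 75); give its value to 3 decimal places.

0.019

Mean and variance are known, so Chebyshev's inequality applies.
Chebyshev: P(|X − μ| ≥ t) ≤ Var(X)/t².
Bound = 106 / 5625 = 0.0188.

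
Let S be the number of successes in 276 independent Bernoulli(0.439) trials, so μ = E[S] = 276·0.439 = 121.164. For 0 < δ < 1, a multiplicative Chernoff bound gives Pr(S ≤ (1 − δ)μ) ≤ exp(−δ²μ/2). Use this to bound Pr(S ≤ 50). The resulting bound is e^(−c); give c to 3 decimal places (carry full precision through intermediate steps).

20.899

Write 50 = (1 − δ)μ, so δ = 1 − 50/121.164 = 0.5873362…
Then the exponent is δ²μ/2 = (μ − 50)²/(2μ) = 20.898596.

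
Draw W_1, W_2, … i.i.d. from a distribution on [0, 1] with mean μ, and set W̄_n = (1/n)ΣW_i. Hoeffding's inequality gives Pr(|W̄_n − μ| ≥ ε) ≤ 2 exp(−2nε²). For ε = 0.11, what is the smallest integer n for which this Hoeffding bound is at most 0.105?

Require 2·exp(−2nε²) ≤ 0.105, i.e. 2nε² ≥ ln(2/0.105) = 2.946942.
So n ≥ 2.946942 / (2·0.11²) = 121.774.
The smallest integer n is 122.

122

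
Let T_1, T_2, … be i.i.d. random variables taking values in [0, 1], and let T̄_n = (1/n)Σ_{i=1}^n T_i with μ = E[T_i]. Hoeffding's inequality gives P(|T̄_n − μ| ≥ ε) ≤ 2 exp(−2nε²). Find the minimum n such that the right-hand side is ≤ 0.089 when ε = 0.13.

93

Require 2·exp(−2nε²) ≤ 0.089, i.e. 2nε² ≥ ln(2/0.089) = 3.112266.
So n ≥ 3.112266 / (2·0.13²) = 92.079.
The smallest integer n is 93.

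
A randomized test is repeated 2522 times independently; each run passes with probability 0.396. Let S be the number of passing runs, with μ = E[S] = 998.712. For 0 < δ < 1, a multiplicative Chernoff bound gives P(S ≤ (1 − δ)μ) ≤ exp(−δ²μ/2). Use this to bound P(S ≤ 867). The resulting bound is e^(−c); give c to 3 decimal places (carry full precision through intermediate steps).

Write 867 = (1 − δ)μ, so δ = 1 − 867/998.712 = 0.1318819…
Then the exponent is δ²μ/2 = (μ − 867)²/(2μ) = 8.685212.

8.685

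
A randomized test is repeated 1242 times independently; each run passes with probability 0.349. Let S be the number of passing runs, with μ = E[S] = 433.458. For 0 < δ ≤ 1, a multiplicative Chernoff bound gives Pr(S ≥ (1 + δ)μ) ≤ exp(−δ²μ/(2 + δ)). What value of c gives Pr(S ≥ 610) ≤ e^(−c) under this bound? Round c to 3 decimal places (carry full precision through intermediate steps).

Write 610 = (1 + δ)μ, so δ = 610/433.458 − 1 = 0.4072874…
Then the exponent is δ²μ/(2 + δ) = (610 − μ)² / (μ·(2 + δ)) = 29.869029.

29.869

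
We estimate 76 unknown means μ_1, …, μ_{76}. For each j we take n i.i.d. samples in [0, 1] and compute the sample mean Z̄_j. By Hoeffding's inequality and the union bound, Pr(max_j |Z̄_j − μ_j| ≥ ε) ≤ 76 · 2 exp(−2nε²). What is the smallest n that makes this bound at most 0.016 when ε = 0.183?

137

Need 2·76·exp(−2nε²) ≤ 0.016, i.e. exp(−2nε²) ≤ 0.016/152.
So 2nε² ≥ ln(152/0.016) = 9.159047.
Hence n ≥ 9.159047/(2·0.183²) = 136.747.
The smallest integer n is 137.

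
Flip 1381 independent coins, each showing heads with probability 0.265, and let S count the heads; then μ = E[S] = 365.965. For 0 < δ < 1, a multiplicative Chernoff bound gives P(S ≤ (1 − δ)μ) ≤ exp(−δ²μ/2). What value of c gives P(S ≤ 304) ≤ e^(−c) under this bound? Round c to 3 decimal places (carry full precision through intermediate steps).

Write 304 = (1 − δ)μ, so δ = 1 − 304/365.965 = 0.1693195…
Then the exponent is δ²μ/2 = (μ − 304)²/(2μ) = 5.245940.

5.246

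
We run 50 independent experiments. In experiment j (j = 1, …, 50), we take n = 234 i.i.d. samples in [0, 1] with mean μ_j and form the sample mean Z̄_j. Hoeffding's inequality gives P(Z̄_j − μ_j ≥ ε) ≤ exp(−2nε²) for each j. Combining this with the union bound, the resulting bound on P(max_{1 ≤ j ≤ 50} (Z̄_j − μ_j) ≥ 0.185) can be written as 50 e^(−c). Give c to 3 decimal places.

16.017

Union bound over the 50 events: P(max_{1 ≤ j ≤ 50} (Z̄_j − μ_j) ≥ 0.185) ≤ 50·exp(−2nε²) = 50 exp(−2·234·0.185²).
So c = 2·234·0.185² = 16.0173.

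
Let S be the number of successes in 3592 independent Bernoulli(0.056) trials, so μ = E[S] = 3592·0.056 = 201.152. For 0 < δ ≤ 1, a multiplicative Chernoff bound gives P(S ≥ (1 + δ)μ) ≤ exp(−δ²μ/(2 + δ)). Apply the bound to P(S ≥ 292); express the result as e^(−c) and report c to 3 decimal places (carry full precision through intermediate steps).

16.736

Write 292 = (1 + δ)μ, so δ = 292/201.152 − 1 = 0.4516386…
Then the exponent is δ²μ/(2 + δ) = (292 − μ)² / (μ·(2 + δ)) = 16.735934.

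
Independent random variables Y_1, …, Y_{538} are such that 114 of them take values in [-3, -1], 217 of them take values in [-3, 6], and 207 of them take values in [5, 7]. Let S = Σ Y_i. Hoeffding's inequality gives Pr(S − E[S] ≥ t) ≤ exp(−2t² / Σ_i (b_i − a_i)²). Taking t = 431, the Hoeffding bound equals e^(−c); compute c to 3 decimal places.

19.698

Σ(b_i − a_i)² = 114·2² + 217·9² + 207·2² = 18861.
c = 2t² / 18861 = 2·431² / 18861 = 19.6979.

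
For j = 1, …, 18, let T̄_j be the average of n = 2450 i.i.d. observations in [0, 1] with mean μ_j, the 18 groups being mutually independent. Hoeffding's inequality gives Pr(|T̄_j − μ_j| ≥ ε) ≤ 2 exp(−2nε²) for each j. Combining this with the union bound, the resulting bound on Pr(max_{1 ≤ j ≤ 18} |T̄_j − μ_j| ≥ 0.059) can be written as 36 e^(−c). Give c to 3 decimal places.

Union bound over the 18 events: Pr(max_{1 ≤ j ≤ 18} |T̄_j − μ_j| ≥ 0.059) ≤ 18·2·exp(−2nε²) = 36 exp(−2·2450·0.059²).
So c = 2·2450·0.059² = 17.0569.

17.057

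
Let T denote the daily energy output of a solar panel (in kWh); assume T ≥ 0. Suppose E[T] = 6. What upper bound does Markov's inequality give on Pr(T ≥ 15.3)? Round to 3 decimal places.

Markov's inequality: for a non-negative random variable, Pr(T ≥ a) ≤ E[T]/a.
Here E[T] = 6 and a = 15.3, so the bound is 6/15.3 = 0.3922.

0.392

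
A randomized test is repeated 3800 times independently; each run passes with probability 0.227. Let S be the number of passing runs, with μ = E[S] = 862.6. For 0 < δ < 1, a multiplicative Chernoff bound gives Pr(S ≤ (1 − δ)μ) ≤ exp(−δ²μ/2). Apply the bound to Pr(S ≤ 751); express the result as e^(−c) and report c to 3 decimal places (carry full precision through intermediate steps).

7.219

Write 751 = (1 − δ)μ, so δ = 1 − 751/862.6 = 0.1293763…
Then the exponent is δ²μ/2 = (μ − 751)²/(2μ) = 7.219198.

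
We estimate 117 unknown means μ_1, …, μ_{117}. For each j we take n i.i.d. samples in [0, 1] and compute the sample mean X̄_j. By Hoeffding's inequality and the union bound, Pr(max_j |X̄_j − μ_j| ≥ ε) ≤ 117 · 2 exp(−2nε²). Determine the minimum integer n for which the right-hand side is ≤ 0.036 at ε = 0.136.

238

Need 2·117·exp(−2nε²) ≤ 0.036, i.e. exp(−2nε²) ≤ 0.036/234.
So 2nε² ≥ ln(234/0.036) = 8.779557.
Hence n ≥ 8.779557/(2·0.136²) = 237.337.
The smallest integer n is 238.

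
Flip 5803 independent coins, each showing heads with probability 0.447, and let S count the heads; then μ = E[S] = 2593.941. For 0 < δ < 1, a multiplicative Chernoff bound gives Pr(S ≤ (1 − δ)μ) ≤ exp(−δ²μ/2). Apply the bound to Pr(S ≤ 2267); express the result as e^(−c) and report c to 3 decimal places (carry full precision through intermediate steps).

20.604

Write 2267 = (1 − δ)μ, so δ = 1 − 2267/2593.941 = 0.1260403…
Then the exponent is δ²μ/2 = (μ − 2267)²/(2μ) = 20.603864.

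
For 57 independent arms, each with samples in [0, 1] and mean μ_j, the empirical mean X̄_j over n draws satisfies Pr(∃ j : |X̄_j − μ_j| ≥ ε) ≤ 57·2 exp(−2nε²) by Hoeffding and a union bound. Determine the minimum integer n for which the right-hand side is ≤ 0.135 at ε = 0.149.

152

Need 2·57·exp(−2nε²) ≤ 0.135, i.e. exp(−2nε²) ≤ 0.135/114.
So 2nε² ≥ ln(114/0.135) = 6.738679.
Hence n ≥ 6.738679/(2·0.149²) = 151.765.
The smallest integer n is 152.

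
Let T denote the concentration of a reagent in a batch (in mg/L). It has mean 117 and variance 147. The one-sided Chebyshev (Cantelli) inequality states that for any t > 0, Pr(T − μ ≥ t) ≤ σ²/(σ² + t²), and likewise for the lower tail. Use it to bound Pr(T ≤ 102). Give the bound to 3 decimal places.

Here σ² = 147 and t = 15, so σ² + t² = 372.
Cantelli's bound: 147/372 = 0.3952.

0.395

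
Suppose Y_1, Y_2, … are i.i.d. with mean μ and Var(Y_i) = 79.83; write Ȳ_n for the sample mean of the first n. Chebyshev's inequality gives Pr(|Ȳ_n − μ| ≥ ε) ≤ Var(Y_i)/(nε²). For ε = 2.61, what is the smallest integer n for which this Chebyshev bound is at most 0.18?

66

Require 79.83/(n·2.61²) ≤ 0.18, i.e. n ≥ 79.83/(0.18·2.61²) = 65.105.
The smallest integer n is 66.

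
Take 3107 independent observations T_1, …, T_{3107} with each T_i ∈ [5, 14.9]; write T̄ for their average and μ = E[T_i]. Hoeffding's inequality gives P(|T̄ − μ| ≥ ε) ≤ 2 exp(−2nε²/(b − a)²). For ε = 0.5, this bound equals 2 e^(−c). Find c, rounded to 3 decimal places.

c = 2nε²/(b − a)² = 2·3107·0.5² / 9.9² = 15.8504.

15.850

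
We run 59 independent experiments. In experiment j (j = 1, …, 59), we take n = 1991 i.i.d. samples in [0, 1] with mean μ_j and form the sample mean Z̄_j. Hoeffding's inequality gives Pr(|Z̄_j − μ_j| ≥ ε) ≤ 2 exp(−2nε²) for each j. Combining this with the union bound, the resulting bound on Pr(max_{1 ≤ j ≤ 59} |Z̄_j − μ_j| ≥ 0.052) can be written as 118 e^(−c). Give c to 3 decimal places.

10.767

Union bound over the 59 events: Pr(max_{1 ≤ j ≤ 59} |Z̄_j − μ_j| ≥ 0.052) ≤ 59·2·exp(−2nε²) = 118 exp(−2·1991·0.052²).
So c = 2·1991·0.052² = 10.7673.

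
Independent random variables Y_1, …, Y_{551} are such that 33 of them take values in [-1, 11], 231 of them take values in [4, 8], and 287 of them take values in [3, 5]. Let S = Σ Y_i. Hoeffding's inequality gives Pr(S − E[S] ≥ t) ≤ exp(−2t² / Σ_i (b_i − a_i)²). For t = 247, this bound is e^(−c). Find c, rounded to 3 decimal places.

12.716

Σ(b_i − a_i)² = 33·12² + 231·4² + 287·2² = 9596.
c = 2t² / 9596 = 2·247² / 9596 = 12.7155.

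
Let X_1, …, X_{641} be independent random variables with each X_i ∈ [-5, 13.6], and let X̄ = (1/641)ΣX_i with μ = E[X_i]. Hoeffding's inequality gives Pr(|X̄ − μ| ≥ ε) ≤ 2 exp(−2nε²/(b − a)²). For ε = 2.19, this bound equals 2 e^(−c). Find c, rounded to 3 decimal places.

c = 2nε²/(b − a)² = 2·641·2.19² / 18.6² = 17.7726.

17.773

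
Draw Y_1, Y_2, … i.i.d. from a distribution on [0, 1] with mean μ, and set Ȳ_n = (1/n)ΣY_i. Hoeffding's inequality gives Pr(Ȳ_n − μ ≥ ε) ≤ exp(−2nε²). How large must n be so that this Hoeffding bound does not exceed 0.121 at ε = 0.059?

304

Require exp(−2nε²) ≤ 0.121, i.e. 2nε² ≥ ln(1/0.121) = 2.111965.
So n ≥ 2.111965 / (2·0.059²) = 303.356.
The smallest integer n is 304.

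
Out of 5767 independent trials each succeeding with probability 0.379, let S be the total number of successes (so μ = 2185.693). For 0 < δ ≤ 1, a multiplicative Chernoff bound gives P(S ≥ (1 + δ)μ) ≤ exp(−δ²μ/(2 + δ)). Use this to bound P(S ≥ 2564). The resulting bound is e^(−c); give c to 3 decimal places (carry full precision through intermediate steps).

30.132

Write 2564 = (1 + δ)μ, so δ = 2564/2185.693 − 1 = 0.1730833…
Then the exponent is δ²μ/(2 + δ) = (2564 − μ)² / (μ·(2 + δ)) = 30.131671.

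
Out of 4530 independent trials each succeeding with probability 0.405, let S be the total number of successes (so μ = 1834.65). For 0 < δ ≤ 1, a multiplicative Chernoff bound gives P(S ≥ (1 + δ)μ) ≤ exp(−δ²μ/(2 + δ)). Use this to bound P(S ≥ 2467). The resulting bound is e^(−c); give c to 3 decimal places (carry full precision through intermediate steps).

Write 2467 = (1 + δ)μ, so δ = 2467/1834.65 − 1 = 0.3446706…
Then the exponent is δ²μ/(2 + δ) = (2467 − μ)² / (μ·(2 + δ)) = 92.956545.

92.957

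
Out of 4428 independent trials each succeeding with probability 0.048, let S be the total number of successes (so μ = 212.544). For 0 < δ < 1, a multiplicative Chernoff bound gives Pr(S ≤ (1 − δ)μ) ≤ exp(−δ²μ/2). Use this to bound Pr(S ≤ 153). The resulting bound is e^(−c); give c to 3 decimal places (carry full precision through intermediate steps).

Write 153 = (1 − δ)μ, so δ = 1 − 153/212.544 = 0.2801491…
Then the exponent is δ²μ/2 = (μ − 153)²/(2μ) = 8.340598.

8.341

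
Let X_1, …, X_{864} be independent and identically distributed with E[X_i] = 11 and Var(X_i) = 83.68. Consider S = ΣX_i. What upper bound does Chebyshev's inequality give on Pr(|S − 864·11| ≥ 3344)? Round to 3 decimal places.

Var(S) = n·Var(X_i) = 864·83.68 = 72299.52.
Chebyshev: Pr(|S − 864·11| ≥ 3344) ≤ Var(S)/3344² = 72299.52/11182336 = 0.0065.

0.006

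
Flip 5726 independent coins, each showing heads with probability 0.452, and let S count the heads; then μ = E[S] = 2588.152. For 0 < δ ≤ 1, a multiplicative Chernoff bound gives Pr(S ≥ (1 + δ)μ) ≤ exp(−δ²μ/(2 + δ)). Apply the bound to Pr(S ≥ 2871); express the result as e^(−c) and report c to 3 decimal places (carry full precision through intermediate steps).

14.655

Write 2871 = (1 + δ)μ, so δ = 2871/2588.152 − 1 = 0.1092857…
Then the exponent is δ²μ/(2 + δ) = (2871 − μ)² / (μ·(2 + δ)) = 14.654839.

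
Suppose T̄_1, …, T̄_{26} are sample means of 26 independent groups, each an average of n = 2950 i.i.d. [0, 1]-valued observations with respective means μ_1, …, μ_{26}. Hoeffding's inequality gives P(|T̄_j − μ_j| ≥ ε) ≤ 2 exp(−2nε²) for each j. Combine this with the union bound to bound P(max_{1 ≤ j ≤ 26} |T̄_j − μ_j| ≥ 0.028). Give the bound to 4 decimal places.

0.5095

Per-experiment Hoeffding bound: 2·exp(−2·2950·0.028²) = 2·exp(−4.62560) = 0.019596.
Union bound over 26 events: 26·0.019596 = 0.50948.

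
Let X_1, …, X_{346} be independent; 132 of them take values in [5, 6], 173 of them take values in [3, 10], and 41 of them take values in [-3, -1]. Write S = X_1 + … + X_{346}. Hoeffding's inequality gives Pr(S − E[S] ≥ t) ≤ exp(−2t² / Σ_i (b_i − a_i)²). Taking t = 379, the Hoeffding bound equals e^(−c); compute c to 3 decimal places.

Σ(b_i − a_i)² = 132·1² + 173·7² + 41·2² = 8773.
c = 2t² / 8773 = 2·379² / 8773 = 32.7462.

32.746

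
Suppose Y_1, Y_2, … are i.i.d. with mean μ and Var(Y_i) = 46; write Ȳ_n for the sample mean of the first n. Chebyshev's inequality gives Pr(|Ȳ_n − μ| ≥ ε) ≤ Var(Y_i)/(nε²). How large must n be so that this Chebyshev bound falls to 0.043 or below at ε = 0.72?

Require 46/(n·0.72²) ≤ 0.043, i.e. n ≥ 46/(0.043·0.72²) = 2063.595.
The smallest integer n is 2064.

2064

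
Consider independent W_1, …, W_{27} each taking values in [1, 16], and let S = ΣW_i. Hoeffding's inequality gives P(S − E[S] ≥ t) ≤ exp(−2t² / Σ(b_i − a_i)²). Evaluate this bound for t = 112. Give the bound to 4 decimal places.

Σ(b_i − a_i)² = 27·(15)² = 6075.
Exponent = 2·112²/6075 = 4.1297.
Bound = exp(−4.1297) = 0.01609.

0.0161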